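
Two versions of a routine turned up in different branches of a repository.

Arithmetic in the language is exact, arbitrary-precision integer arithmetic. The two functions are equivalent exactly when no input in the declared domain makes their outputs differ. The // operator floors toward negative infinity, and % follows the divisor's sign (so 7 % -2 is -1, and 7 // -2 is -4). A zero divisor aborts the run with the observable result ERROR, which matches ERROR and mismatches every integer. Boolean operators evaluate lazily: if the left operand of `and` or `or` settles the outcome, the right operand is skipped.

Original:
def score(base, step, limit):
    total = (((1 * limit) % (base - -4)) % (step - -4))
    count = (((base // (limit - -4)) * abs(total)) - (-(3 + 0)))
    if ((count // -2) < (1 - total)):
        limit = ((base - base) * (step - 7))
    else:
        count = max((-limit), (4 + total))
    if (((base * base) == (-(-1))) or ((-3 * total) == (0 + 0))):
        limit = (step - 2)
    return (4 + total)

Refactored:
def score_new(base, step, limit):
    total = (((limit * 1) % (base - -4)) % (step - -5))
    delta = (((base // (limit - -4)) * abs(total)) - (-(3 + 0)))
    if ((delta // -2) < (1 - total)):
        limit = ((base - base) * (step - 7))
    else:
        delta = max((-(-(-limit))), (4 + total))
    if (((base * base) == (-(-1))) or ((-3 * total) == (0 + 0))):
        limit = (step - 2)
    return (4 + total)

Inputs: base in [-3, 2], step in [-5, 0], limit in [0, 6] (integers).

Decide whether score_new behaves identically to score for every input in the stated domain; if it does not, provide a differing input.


Evaluate both at base=-3, step=-5, limit=0.
score: total=0, then count=3, then ((count // -2) < (1 - total)) is true, then limit=0, then (((base * base) == (-(-1))) or ((-3 * total) == (0 + 0))) is true, then limit=-7, then returns 4
score_new: a zero divisor aborts: ERROR
4 vs ERROR — the two versions disagree here.
verdict: not equivalent; witness: base=-3, step=-5, limit=0


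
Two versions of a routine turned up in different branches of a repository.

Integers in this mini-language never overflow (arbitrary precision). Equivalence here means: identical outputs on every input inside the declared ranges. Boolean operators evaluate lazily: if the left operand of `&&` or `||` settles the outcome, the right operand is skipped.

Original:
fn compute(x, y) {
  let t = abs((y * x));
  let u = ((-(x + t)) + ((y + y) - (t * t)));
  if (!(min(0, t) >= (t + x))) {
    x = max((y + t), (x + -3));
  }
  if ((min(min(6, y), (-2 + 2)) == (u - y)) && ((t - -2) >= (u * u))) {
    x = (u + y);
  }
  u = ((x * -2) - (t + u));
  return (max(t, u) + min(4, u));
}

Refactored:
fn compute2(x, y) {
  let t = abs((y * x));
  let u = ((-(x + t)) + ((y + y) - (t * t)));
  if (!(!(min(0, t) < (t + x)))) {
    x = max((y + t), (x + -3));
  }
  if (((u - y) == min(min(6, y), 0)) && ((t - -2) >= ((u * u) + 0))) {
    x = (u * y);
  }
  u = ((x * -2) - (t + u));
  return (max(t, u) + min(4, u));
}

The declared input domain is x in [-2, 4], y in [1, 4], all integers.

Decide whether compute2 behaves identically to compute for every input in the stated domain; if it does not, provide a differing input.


Input x=-1, y=1: -5 from compute versus -3 from compute2.
verdict: not equivalent; witness: x=-1, y=1


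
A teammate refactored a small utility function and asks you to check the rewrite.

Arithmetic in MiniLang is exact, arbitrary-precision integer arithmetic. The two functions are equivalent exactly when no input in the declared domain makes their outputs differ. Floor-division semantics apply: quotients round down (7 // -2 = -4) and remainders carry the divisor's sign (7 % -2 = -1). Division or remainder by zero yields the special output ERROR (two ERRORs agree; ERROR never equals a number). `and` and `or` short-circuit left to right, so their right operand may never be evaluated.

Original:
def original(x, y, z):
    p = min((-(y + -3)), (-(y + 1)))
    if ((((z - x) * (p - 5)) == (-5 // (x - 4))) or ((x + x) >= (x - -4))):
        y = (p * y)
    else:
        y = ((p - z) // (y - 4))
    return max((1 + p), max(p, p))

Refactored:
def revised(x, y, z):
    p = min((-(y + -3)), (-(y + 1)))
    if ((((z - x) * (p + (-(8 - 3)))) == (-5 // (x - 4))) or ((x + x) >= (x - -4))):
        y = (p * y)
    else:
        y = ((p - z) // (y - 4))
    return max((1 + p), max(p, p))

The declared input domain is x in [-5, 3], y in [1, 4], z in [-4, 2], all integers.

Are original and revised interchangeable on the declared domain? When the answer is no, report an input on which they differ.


Changes here: constant usage differs; and arithmetic usage differs; the full 252-point sweep finds no disagreement.
verdict: equivalent


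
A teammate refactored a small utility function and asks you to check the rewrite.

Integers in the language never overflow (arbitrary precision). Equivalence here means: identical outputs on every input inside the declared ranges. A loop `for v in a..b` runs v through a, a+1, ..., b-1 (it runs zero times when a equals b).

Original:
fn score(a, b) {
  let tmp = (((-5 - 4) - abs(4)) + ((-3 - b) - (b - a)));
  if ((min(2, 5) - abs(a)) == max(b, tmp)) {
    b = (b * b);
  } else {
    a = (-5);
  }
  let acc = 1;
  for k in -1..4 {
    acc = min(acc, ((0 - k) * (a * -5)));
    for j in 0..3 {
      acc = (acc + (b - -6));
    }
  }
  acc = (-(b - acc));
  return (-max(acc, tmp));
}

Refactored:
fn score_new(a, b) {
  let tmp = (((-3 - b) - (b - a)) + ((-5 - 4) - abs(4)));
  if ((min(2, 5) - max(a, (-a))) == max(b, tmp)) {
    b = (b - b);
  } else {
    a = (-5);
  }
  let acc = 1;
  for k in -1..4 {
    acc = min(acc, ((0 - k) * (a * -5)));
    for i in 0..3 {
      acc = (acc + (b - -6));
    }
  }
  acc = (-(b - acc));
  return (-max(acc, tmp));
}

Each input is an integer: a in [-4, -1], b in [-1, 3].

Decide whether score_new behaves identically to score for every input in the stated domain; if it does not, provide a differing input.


Not equivalent: a=-1, b=1 separates them (-5 vs -3).
score: tmp := -19 | ((min(2, 5) - abs(a)) == max(b, tmp)): true | b := 1 | acc := 1 | iter k=-1: | acc := 1 | iter j=0: | acc := 8 | iter j=1: | acc := 15 | iter j=2: | acc := 22 | iter k=0: | acc := 0 | iter j=0: | acc := 7 | iter j=1: | acc := 14 | iter j=2: | acc := 21 | iter k=1: | acc := -5 | iter j=0: | acc := 2 | iter j=1: | acc := 9 | iter j=2: | acc := 16 | iter k=2: | acc := -10 | iter j=0: | acc := -3 | iter j=1: | acc := 4 | iter j=2: | acc := 11 | iter k=3: | acc := -15 | iter j=0: | acc := -8 | iter j=1: | acc := -1 | iter j=2: | acc := 6 | acc := 5 | result -5
score_new: tmp := -19 | ((min(2, 5) - max(a, (-a))) == max(b, tmp)): true | b := 0 | acc := 1 | iter k=-1: | acc := 1 | iter i=0: | acc := 7 | iter i=1: | acc := 13 | iter i=2: | acc := 19 | iter k=0: | acc := 0 | iter i=0: | acc := 6 | iter i=1: | acc := 12 | iter i=2: | acc := 18 | iter k=1: | acc := -5 | iter i=0: | acc := 1 | iter i=1: | acc := 7 | iter i=2: | acc := 13 | iter k=2: | acc := -10 | iter i=0: | acc := -4 | iter i=1: | acc := 2 | iter i=2: | acc := 8 | iter k=3: | acc := -15 | iter i=0: | acc := -9 | iter i=1: | acc := -3 | iter i=2: | acc := 3 | acc := 3 | result -3
verdict: not equivalent; witness: a=-1, b=1


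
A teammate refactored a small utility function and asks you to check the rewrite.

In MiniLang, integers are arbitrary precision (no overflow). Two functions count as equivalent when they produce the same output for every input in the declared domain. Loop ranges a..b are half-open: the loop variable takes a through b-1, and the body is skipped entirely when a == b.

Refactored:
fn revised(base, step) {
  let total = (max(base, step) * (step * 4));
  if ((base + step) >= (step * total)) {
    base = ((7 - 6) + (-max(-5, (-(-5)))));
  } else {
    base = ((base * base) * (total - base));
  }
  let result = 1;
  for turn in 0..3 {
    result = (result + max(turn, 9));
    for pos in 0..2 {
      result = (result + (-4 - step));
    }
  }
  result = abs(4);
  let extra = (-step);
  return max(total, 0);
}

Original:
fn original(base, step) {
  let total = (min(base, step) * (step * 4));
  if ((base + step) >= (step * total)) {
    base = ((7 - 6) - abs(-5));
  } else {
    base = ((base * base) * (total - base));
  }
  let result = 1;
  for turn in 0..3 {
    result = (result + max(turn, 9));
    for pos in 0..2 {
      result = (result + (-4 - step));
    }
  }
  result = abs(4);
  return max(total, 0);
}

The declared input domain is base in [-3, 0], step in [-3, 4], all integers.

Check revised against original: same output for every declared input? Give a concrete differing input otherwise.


On input base=-3, step=-2, original returns 24 while revised returns 16.
verdict: not equivalent; witness: base=-3, step=-2


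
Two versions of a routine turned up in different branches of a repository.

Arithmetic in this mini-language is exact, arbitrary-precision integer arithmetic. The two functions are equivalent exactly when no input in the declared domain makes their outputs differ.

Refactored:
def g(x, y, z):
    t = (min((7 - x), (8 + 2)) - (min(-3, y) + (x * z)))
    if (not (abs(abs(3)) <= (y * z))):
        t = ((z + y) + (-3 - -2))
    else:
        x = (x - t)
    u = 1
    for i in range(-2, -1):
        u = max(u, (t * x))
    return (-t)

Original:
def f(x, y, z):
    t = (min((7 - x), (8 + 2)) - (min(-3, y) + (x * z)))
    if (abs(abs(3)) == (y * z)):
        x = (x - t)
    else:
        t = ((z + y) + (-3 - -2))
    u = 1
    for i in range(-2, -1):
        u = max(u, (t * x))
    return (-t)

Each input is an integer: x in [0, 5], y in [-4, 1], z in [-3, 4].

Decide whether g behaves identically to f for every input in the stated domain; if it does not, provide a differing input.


Evaluate both at x=0, y=-4, z=-3.
f: t = 11; (abs(abs(3)) == (y * z)) -> false; t = -8; u = 1; [i=-2]; u = 1; return 8
g: t = 11; (not (abs(abs(3)) <= (y * z))) -> false; x = -11; u = 1; [i=-2]; u = 1; return -11
8 against -11: the behavior changed.
verdict: not equivalent; witness: x=0, y=-4, z=-3


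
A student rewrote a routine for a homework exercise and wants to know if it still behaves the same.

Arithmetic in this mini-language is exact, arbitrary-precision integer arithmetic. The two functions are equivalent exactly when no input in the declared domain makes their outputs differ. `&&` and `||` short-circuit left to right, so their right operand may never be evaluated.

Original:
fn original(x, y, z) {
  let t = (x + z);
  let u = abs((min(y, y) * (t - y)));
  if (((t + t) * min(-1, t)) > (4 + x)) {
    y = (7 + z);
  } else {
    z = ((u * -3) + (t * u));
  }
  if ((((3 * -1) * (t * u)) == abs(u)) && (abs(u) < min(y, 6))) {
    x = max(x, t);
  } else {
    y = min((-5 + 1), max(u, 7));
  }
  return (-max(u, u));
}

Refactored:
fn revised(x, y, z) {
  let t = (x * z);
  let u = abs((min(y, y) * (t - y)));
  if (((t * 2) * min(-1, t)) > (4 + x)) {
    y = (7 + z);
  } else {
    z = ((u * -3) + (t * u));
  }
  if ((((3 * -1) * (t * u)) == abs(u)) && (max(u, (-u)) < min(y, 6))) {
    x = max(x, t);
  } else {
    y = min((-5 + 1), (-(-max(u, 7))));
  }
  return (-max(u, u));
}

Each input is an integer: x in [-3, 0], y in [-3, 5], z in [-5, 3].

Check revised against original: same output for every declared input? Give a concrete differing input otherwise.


Try x=-3, y=-3, z=-5.
original: t=-8, then u=15, then (((t + t) * min(-1, t)) > (4 + x)) is true, then y=2, then ((((3 * -1) * (t * u)) == abs(u)) && (abs(u) < min(y, 6))) is false, then y=-4, then returns -15
revised: t=15, then u=54, then (((t * 2) * min(-1, t)) > (4 + x)) is false, then z=648, then ((((3 * -1) * (t * u)) == abs(u)) && (max(u, (-u)) < min(y, 6))) is false, then y=-4, then returns -54
-15 != -54, so the rewrite changes behavior.
verdict: not equivalent; witness: x=-3, y=-3, z=-5


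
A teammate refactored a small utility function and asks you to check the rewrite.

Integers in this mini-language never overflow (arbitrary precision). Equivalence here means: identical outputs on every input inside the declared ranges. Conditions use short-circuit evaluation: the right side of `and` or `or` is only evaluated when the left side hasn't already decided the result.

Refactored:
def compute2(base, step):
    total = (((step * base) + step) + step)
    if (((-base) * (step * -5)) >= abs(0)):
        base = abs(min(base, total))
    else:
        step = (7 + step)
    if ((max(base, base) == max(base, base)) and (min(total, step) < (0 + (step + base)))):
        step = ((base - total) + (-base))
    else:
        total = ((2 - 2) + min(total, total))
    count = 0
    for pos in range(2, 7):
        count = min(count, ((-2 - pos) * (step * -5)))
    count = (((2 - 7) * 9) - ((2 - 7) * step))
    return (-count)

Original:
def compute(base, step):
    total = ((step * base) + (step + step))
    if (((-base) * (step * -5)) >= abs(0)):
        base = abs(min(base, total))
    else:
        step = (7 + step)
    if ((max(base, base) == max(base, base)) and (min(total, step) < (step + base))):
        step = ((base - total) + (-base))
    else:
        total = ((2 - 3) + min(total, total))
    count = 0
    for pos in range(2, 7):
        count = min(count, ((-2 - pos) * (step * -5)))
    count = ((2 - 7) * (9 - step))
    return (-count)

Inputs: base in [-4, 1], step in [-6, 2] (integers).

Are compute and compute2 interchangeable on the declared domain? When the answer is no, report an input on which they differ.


Equivalent. Although `3` became `2`, no input in the stated domain can expose it.
Across all 54 domain points the two functions coincide.
Spot check at base=0, step=0 — compute: total = 0; (((-base) * (step * -5)) >= abs(0)) -> true; base = 0; ((max(base, base) == max(base, base)) and (min(total, step) < (step + base))) -> false; total = -1; count = 0; [pos=2]; count = 0; [pos=3]; count = 0; [pos=4]; count = 0; [pos=5]; count = 0; [pos=6]; count = 0; count = -45; return 45. compute2: total = 0; (((-base) * (step * -5)) >= abs(0)) -> true; base = 0; ((max(base, base) == max(base, base)) and (min(total, step) < (0 + (step + base)))) -> false; total = 0; count = 0; [pos=2]; count = 0; [pos=3]; count = 0; [pos=4]; count = 0; [pos=5]; count = 0; [pos=6]; count = 0; count = -45; return 45. Both give 45.
verdict: equivalent


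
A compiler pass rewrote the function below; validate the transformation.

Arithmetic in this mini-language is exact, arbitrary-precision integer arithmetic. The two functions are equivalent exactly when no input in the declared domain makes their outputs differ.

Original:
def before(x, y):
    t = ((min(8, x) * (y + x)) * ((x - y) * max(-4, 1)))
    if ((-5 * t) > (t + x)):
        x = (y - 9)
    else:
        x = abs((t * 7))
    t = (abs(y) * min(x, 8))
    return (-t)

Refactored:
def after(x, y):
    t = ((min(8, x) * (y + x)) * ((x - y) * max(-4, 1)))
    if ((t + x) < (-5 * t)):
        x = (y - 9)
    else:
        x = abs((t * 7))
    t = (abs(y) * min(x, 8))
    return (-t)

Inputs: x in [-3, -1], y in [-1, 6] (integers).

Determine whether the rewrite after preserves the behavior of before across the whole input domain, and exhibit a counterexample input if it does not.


Changes here: comparison usage differs; the full 24-point sweep finds no disagreement.
verdict: equivalent


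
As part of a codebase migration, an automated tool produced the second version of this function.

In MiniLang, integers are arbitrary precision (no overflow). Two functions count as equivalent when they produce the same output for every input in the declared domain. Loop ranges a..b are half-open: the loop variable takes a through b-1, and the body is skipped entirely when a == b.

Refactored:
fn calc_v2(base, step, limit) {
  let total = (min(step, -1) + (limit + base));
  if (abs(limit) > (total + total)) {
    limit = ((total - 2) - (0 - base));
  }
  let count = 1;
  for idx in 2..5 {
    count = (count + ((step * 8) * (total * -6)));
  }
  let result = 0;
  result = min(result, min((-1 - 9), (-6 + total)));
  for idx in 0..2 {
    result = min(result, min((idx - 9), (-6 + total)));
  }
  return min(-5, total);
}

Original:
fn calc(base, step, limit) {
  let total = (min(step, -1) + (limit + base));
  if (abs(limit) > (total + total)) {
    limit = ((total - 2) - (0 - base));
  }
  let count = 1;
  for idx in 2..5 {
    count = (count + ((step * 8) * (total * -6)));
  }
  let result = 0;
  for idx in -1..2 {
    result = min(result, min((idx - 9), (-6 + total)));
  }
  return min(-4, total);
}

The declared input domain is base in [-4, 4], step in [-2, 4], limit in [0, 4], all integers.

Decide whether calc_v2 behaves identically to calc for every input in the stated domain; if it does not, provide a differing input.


Not equivalent: base=-4, step=-2, limit=2 separates them (-4 vs -5).
calc: total = -4; (abs(limit) > (total + total)) -> true; limit = -10; count = 1; [idx=2]; count = -383; [idx=3]; count = -767; [idx=4]; count = -1151; result = 0; [idx=-1]; result = -10; [idx=0]; result = -10; [idx=1]; result = -10; return -4
calc_v2: total = -4; (abs(limit) > (total + total)) -> true; limit = -10; count = 1; [idx=2]; count = -383; [idx=3]; count = -767; [idx=4]; count = -1151; result = 0; result = -10; [idx=0]; result = -10; [idx=1]; result = -10; return -5
verdict: not equivalent; witness: base=-4, step=-2, limit=2


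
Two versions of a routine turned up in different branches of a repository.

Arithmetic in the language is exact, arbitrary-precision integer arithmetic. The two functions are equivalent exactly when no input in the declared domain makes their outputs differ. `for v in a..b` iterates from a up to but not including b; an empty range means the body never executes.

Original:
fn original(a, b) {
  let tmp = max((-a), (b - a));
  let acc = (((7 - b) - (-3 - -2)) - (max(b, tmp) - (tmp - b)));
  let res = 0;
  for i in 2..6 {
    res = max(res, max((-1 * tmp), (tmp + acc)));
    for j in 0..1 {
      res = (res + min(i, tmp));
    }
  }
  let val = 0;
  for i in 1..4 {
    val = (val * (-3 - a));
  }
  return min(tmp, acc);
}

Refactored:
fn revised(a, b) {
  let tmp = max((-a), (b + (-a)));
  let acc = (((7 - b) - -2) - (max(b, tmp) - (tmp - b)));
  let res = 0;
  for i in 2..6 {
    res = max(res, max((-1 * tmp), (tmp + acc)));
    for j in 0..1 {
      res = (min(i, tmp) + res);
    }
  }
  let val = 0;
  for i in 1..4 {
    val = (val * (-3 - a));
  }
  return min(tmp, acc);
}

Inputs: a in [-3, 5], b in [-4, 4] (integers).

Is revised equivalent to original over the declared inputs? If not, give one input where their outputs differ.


Consider the input a=-3, b=2.
original: tmp = 5; acc = 4; res = 0; [i=2]; res = 9; [j=0]; res = 11; [i=3]; res = 11; [j=0]; res = 14; [i=4]; res = 14; [j=0]; res = 18; [i=5]; res = 18; [j=0]; res = 23; val = 0; [i=1]; val = 0; [i=2]; val = 0; [i=3]; val = 0; return 4
revised: tmp = 5; acc = 5; res = 0; [i=2]; res = 10; [j=0]; res = 12; [i=3]; res = 12; [j=0]; res = 15; [i=4]; res = 15; [j=0]; res = 19; [i=5]; res = 19; [j=0]; res = 24; val = 0; [i=1]; val = 0; [i=2]; val = 0; [i=3]; val = 0; return 5
4 against 5: the behavior changed.
verdict: not equivalent; witness: a=-3, b=2


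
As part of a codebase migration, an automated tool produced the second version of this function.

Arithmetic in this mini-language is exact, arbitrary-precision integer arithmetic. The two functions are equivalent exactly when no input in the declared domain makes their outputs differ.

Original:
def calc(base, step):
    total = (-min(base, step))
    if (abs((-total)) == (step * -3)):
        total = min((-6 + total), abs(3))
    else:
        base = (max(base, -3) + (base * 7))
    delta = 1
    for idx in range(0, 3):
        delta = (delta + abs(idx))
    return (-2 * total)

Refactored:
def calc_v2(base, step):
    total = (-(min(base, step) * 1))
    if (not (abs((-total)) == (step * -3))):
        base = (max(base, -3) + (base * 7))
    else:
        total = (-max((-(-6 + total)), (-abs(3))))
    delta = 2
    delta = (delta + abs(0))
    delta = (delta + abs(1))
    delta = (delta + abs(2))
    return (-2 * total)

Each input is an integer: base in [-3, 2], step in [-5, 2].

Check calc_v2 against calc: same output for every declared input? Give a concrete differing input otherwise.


The suspicious edit (`1` became `2`) never changes the result for any input inside the declared domain; all 48 inputs agree.
verdict: equivalent


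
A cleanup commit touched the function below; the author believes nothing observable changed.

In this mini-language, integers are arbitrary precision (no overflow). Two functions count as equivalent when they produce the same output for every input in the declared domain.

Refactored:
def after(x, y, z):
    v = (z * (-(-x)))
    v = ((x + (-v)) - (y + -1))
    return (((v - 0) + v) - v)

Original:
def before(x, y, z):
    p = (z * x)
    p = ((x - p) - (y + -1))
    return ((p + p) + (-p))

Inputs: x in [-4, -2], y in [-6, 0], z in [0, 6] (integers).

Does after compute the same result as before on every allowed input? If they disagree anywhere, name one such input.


Behavior is preserved: although constant usage differs; arithmetic usage differs; local variable names differ, the outputs never diverge.
Spot check at x=-4, y=0, z=1 — before: p becomes -4; next p becomes 1; next final value 1. after: v becomes -4; next v becomes 1; next final value 1. Both give 1.
An exhaustive pass over the 147 declared inputs shows identical outputs.
verdict: equivalent


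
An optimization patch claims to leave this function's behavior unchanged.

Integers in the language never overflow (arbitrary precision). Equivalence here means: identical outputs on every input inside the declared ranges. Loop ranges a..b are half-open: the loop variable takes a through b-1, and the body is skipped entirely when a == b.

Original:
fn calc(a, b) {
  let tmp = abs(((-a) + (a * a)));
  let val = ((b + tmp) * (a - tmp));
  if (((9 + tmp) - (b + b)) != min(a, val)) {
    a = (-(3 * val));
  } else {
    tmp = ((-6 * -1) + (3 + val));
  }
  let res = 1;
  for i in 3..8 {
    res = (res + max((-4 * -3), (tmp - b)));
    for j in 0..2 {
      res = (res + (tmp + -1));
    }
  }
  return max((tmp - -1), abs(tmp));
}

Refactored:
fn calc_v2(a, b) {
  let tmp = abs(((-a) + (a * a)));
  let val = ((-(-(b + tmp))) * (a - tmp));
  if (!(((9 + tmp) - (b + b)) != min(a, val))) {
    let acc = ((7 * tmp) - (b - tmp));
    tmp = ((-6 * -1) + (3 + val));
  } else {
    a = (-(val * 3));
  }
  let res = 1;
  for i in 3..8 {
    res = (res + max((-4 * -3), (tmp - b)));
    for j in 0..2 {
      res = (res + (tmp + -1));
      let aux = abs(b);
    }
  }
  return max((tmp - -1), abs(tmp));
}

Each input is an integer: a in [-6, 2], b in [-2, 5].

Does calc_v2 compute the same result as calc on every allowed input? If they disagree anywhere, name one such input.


Differences: local variable names differ, and min/max/abs usage differs, and statement counts differ, and boolean connective usage differs, and arithmetic usage differs, and constant usage differs — yet all 72 inputs agree.
verdict: equivalent


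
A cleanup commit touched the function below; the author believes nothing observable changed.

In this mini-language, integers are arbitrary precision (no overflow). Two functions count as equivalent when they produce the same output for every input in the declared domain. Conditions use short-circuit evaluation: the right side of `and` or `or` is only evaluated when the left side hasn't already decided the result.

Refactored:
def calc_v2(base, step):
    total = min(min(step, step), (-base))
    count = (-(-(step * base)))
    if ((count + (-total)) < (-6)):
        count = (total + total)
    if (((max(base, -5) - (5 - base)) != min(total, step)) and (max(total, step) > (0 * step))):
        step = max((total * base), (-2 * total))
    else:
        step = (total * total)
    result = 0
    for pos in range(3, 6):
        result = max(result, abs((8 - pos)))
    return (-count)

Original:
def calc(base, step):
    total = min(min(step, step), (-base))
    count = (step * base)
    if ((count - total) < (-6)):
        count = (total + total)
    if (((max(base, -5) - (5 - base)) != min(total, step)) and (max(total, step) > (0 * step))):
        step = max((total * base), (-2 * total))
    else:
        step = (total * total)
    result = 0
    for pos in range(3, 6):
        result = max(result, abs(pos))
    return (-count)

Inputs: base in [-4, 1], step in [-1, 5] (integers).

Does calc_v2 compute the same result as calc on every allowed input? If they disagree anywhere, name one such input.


This is a faithful refactor — arithmetic usage differs, plus constant usage differs, but the computed results match everywhere.
One worked example (base=0, step=-1) — calc: total becomes -1; next count becomes 0; next ((count - total) < (-6)) evaluates to false; next (((max(base, -5) - (5 - base)) != min(total, step)) and (max(total, step) > (0 * step))) evaluates to false; next step becomes 1; next result becomes 0; next at pos=3:; next result becomes 3; next at pos=4:; next result becomes 4; next at pos=5:; next result becomes 5; next final value 0; calc_v2: total becomes -1; next count becomes 0; next ((count + (-total)) < (-6)) evaluates to false; next (((max(base, -5) - (5 - base)) != min(total, step)) and (max(total, step) > (0 * step))) evaluates to false; next step becomes 1; next result becomes 0; next at pos=3:; next result becomes 5; next at pos=4:; next result becomes 5; next at pos=5:; next result becomes 5; next final value 0; agreement on 0.
Every one of the 42 inputs gives matching results.
verdict: equivalent


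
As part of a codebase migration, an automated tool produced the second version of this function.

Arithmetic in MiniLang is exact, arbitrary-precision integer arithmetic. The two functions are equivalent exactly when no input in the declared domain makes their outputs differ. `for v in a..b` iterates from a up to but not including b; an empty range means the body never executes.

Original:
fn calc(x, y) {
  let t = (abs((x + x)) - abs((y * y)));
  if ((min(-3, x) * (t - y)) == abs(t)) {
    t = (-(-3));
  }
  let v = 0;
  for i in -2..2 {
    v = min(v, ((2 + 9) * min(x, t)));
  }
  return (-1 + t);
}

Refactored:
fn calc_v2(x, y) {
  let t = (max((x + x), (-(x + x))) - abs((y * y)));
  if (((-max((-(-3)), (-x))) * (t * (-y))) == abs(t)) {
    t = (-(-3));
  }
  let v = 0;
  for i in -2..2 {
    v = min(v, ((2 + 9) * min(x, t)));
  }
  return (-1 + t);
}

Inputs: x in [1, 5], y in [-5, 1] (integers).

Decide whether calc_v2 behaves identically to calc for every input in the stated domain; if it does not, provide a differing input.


There is a counterexample at x=2, y=-2: -1 on one side, 2 on the other.
calc: t := 0 | ((min(-3, x) * (t - y)) == abs(t)): false | v := 0 | iter i=-2: | v := 0 | iter i=-1: | v := 0 | iter i=0: | v := 0 | iter i=1: | v := 0 | result -1
calc_v2: t := 0 | (((-max((-(-3)), (-x))) * (t * (-y))) == abs(t)): true | t := 3 | v := 0 | iter i=-2: | v := 0 | iter i=-1: | v := 0 | iter i=0: | v := 0 | iter i=1: | v := 0 | result 2
verdict: not equivalent; witness: x=2, y=-2


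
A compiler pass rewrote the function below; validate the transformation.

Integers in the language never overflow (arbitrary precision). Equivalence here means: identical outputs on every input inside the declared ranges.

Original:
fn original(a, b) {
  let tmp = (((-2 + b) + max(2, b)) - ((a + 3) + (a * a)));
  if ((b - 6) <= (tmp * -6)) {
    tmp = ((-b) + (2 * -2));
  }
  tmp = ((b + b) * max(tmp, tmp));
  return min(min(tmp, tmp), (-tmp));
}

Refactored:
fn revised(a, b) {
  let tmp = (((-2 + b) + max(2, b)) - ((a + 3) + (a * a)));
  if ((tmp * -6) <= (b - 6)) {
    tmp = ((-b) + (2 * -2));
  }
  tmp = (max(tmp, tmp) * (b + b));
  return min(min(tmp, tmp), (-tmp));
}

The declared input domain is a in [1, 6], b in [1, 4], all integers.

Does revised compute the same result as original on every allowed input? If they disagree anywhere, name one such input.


Run the pair on a=1, b=1.
original: tmp = -4; ((b - 6) <= (tmp * -6)) -> true; tmp = -5; tmp = -10; return -10
revised: tmp = -4; ((tmp * -6) <= (b - 6)) -> false; tmp = -8; return -8
-10 against -8: the behavior changed.
verdict: not equivalent; witness: a=1, b=1


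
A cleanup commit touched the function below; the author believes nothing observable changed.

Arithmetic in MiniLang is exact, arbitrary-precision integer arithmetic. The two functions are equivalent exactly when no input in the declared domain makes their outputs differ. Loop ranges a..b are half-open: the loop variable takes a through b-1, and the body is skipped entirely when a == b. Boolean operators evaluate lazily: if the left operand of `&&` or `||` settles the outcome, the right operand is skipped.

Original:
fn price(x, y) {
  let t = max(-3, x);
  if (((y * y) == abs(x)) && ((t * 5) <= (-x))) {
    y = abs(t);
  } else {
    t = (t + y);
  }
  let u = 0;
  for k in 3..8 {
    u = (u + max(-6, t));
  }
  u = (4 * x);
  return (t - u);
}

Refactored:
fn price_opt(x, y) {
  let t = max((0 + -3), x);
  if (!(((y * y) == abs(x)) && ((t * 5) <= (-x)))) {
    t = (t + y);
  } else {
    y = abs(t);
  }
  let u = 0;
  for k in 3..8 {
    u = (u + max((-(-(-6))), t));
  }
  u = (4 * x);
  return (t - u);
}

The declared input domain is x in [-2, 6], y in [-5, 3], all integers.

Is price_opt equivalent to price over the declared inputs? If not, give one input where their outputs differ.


The two are interchangeable: constant usage differs, and boolean connective usage differs, and arithmetic usage differs, and every declared input agrees.
As a probe, take x=3, y=3: price runs t := 3 | (((y * y) == abs(x)) && ((t * 5) <= (-x))): false | t := 6 | u := 0 | iter k=3: | u := 6 | iter k=4: | u := 12 | iter k=5: | u := 18 | iter k=6: | u := 24 | iter k=7: | u := 30 | u := 12 | result -6; price_opt runs t := 3 | (!(((y * y) == abs(x)) && ((t * 5) <= (-x)))): true | t := 6 | u := 0 | iter k=3: | u := 6 | iter k=4: | u := 12 | iter k=5: | u := 18 | iter k=6: | u := 24 | iter k=7: | u := 30 | u := 12 | result -6; both end at -6.
Sweeping the whole domain (81 inputs) finds no disagreement.
verdict: equivalent


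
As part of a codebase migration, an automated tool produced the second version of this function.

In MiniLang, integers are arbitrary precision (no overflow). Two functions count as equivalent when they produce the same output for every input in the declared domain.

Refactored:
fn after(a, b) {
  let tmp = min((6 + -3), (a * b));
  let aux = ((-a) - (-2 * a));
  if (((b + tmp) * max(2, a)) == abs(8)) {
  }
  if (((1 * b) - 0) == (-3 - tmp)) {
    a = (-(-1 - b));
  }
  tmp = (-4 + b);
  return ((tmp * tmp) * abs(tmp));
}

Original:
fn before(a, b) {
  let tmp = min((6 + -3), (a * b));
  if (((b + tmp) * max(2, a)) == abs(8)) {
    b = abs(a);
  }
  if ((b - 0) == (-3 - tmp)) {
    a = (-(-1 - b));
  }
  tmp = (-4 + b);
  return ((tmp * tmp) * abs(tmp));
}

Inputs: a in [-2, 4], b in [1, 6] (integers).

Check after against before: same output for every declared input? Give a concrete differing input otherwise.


At a=0, b=4: before gives 64, after gives 0.
verdict: not equivalent; witness: a=0, b=4


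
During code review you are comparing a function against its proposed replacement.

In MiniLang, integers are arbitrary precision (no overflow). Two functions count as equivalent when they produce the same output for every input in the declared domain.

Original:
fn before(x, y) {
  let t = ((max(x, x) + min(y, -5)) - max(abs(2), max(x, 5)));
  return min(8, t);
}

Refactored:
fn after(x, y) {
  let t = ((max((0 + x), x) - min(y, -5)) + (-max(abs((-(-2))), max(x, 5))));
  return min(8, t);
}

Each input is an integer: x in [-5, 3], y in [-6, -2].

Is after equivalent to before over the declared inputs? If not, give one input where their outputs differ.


The rewrite breaks on x=-5, y=-6, where the results are -16 and -4.
before: t becomes -16; next final value -16
after: t becomes -4; next final value -4
verdict: not equivalent; witness: x=-5, y=-6


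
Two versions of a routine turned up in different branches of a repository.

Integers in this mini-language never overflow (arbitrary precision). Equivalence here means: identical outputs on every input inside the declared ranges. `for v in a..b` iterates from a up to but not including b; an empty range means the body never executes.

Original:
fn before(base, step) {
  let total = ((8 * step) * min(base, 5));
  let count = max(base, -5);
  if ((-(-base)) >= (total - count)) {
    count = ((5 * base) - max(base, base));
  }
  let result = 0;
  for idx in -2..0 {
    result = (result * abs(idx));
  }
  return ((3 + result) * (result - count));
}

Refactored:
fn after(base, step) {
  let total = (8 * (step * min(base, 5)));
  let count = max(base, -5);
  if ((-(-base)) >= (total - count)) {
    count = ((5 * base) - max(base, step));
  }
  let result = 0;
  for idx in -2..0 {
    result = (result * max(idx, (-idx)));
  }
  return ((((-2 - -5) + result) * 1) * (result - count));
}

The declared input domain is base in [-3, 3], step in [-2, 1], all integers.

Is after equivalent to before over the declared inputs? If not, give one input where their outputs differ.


Input base=-3, step=1: 36 from before versus 48 from after.
verdict: not equivalent; witness: base=-3, step=1


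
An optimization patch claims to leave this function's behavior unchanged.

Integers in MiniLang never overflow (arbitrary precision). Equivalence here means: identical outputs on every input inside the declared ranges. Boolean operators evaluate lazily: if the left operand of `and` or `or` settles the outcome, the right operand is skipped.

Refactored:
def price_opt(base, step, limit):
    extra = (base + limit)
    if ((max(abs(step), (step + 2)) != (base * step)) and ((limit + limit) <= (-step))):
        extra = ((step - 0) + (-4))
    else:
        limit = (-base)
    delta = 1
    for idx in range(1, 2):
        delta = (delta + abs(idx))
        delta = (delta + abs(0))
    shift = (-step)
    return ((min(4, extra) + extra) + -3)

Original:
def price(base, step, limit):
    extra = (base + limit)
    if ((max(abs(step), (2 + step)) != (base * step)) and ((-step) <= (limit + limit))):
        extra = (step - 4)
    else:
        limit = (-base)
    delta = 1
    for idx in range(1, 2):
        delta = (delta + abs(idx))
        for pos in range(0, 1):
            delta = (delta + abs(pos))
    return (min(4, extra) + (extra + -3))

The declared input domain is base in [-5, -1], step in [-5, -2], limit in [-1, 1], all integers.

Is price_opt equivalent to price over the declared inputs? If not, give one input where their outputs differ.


base=-5, step=-5, limit=-1 yields -15 from price but -21 from price_opt.
verdict: not equivalent; witness: base=-5, step=-5, limit=-1


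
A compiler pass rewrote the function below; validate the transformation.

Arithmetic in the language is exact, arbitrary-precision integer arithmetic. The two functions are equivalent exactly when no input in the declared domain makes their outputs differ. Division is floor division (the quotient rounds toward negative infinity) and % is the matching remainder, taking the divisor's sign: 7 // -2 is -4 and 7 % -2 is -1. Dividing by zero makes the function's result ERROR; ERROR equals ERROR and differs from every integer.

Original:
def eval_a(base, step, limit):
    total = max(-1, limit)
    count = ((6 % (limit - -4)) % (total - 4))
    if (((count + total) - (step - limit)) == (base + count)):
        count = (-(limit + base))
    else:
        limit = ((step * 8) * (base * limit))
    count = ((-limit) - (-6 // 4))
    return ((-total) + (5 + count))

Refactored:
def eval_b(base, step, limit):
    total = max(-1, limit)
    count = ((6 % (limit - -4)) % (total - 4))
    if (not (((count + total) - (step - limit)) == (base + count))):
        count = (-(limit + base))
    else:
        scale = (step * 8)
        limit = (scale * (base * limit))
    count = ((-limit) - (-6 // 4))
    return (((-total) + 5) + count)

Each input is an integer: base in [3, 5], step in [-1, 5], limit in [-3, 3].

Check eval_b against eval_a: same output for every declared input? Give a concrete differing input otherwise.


Run the pair on base=3, step=-1, limit=-3.
eval_a: total = -1; count = 0; (((count + total) - (step - limit)) == (base + count)) -> false; limit = 72; count = -70; return -64
eval_b: total = -1; count = 0; (not (((count + total) - (step - limit)) == (base + count))) -> true; count = 0; count = 5; return 11
-64 against 11: the behavior changed.
verdict: not equivalent; witness: base=3, step=-1, limit=-3


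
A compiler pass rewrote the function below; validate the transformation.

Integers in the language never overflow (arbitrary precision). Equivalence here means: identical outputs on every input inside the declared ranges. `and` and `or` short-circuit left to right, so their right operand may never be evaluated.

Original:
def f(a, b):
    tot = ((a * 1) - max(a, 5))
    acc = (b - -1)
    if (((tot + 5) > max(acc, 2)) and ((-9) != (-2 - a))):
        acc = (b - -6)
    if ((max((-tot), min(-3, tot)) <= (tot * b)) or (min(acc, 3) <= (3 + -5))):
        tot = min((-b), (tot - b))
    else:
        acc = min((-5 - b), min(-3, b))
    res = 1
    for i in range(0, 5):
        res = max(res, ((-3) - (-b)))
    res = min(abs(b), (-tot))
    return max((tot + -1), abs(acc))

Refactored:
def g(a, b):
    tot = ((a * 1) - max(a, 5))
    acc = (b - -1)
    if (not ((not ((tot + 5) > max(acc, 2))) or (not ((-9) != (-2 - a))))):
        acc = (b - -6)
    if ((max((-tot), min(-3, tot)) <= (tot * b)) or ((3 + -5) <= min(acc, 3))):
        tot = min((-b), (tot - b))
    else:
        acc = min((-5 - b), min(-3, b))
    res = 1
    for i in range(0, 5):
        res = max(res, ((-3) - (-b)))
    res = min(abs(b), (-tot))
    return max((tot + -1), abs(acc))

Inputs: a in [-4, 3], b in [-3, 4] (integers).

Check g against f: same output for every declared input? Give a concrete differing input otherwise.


These are not equivalent — on a=-4, b=0 the outputs split (5 vs 1).
f: tot=-9, then acc=1, then (((tot + 5) > max(acc, 2)) and ((-9) != (-2 - a))) is false, then ((max((-tot), min(-3, tot)) <= (tot * b)) or (min(acc, 3) <= (3 + -5))) is false, then acc=-5, then res=1, then (i=0), then res=1, then (i=1), then res=1, then (i=2), then res=1, then (i=3), then res=1, then (i=4), then res=1, then res=0, then returns 5
g: tot=-9, then acc=1, then (not ((not ((tot + 5) > max(acc, 2))) or (not ((-9) != (-2 - a))))) is false, then ((max((-tot), min(-3, tot)) <= (tot * b)) or ((3 + -5) <= min(acc, 3))) is true, then tot=-9, then res=1, then (i=0), then res=1, then (i=1), then res=1, then (i=2), then res=1, then (i=3), then res=1, then (i=4), then res=1, then res=0, then returns 1
verdict: not equivalent; witness: a=-4, b=0


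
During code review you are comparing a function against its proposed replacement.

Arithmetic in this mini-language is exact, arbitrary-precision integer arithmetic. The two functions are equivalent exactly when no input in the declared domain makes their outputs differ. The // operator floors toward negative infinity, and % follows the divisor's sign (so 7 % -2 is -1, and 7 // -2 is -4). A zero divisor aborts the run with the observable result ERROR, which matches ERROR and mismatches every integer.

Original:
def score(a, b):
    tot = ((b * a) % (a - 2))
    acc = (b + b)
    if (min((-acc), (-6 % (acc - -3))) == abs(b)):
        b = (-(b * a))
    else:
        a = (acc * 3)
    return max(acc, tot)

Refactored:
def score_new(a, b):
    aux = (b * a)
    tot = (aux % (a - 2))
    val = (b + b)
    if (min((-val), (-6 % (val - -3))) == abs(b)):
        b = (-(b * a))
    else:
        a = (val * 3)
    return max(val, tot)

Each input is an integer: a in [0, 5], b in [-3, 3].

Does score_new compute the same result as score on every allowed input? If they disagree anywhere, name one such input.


Reading the diff, among the changes: statement counts differ; and local variable names differ.
Tracing a=2, b=0: score: a zero divisor aborts: ERROR | score_new: aux=0, then a zero divisor aborts: ERROR — matching result ERROR.
Sweeping the whole domain (42 inputs) finds no disagreement.
verdict: equivalent
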